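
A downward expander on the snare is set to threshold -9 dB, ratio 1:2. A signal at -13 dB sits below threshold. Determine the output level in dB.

The input is 4 dB below the -9 dB threshold.
A 1:2 expander multiplies undershoot by 2: 4 × 2 = 8 dB below threshold.
Output = -9 − 8 = -17 dB.

-17 dB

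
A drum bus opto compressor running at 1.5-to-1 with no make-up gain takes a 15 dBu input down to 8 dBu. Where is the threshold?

-6 dBu

Gain reduction = 15 − 8 = 7 dB; output overshoot = GR / (R − 1) = 7 / 0.5 = 14 dB.
Threshold = output − output overshoot = 8 − 14 = -6 dBu.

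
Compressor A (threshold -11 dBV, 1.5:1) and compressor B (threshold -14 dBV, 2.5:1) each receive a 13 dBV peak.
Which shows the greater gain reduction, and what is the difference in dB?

A: overshoot 24 dB → output overshoot 16 dB → GR 8 dB.
B: overshoot 27 dB → output overshoot 10.8 dB → GR 16.2 dB.
Difference: 8.2 dB in favour of B.

B, by 8.2 dB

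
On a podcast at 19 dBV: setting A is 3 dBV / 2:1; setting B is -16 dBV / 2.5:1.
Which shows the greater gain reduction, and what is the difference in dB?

A: GR = 16 − 16/2 = 8 dB.
B: GR = 35 − 35/2.5 = 21 dB.
Difference: 13 dB in favour of B.

B, by 13 dB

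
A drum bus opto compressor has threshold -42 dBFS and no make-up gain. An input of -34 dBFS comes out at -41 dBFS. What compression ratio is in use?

Input overshoot = -34 − (-42) = 8 dB; output overshoot = -41 − (-42) = 1 dB.
Ratio = 8 / 1 = 8.

8:1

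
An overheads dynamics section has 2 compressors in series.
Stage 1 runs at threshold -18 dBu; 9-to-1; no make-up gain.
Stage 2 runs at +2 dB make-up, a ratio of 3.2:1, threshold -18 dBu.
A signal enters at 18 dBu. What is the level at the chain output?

Stage 1: overshoot 36 dB → 36/9 = 4 dB → -14 dBu.
Stage 2: overshoot 4 dB → 4/3.2 = 1.25 dB → -16.75 dBu; +2 dB make-up → -14.75 dBu.

-14.75 dBu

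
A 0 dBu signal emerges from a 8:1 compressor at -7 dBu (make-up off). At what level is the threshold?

Let T be the threshold. Output overshoot = (input overshoot)/R, so -7 − T = (0 − T)/8.
8·(-7 − T) = 0 − T → 7·T = -56 − 0 = -56.
T = -56/7 = -8 dBu.

-8 dBu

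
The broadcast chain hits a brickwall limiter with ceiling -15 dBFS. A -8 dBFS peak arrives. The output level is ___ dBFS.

-15 dBFS

A brickwall limiter is an ∞:1 compressor: any input above the ceiling is clamped to -15 dBFS.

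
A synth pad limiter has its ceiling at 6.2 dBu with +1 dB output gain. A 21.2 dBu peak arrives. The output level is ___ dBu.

The limiter clamps the peak to its 6.2 dBu ceiling.
Output gain then adds 1 dB: 6.2 + 1 = 7.2 dBu.

7.2 dBu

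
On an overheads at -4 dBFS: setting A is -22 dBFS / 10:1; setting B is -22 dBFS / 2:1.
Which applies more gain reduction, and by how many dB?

A, by 7.2 dB

A: GR = 18 − 18/10 = 16.2 dB.
B: GR = 18 − 18/2 = 9 dB.
Difference: 7.2 dB in favour of A.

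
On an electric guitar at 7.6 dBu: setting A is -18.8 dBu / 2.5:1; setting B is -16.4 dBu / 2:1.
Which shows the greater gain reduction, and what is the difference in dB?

A, by 3.84 dB

A: GR = 26.4 − 26.4/2.5 = 15.84 dB.
B: GR = 24 − 24/2 = 12 dB.
A reduces 3.84 dB more.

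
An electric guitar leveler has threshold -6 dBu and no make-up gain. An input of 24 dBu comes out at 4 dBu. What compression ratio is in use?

Input overshoot = 24 − (-6) = 30 dB; output overshoot = 4 − (-6) = 10 dB.
Ratio = 30 / 10 = 3.

3:1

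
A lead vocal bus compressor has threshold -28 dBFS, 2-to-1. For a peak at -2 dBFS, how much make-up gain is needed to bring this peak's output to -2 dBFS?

The peak compresses to -28 + 26/2 = -15 dBFS.
To reach -2 dBFS requires -2 − (-15) = 13 dB of make-up.

13 dB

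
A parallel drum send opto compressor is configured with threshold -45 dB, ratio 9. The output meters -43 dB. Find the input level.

-27 dB

That's 2 dB above the -45 dB threshold.
Undo the ratio: input overshoot = 2 × 9 = 18 dB, giving input = -27 dB.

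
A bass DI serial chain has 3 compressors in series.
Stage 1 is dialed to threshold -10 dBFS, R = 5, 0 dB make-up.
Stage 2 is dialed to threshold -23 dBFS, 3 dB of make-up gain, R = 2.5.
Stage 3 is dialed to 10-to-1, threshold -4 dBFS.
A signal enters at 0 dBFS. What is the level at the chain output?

Stage 1: 0 dBFS is 10 dB over -10 dBFS; at 5:1 that becomes 2 dB over, giving -8 dBFS.
Stage 2: overshoot 15 dB → 15/2.5 = 6 dB → -17 dBFS; +3 dB make-up → -14 dBFS.
Stage 3: -14 dBFS ≤ -4 dBFS, so stage 3 doesn't engage; output -14 dBFS.

-14 dBFS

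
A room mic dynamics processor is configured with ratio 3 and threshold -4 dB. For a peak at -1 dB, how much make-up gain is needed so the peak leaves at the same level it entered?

2 dB

The peak compresses to -4 + 3/3 = -3 dB.
To reach -1 dB requires -1 − (-3) = 2 dB of make-up.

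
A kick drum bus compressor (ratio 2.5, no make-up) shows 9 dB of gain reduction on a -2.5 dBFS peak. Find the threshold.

Gain reduction = -2.5 − (-11.5) = 9 dB; output overshoot = GR / (R − 1) = 9 / 1.5 = 6 dB.
Threshold = output − output overshoot = -11.5 − 6 = -17.5 dBFS.

-17.5 dBFS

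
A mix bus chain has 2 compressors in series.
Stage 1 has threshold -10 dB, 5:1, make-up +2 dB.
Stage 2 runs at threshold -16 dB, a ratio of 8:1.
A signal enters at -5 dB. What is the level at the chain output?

Stage 1: 5 dB above -10 dB, reduced 5:1 to 1 dB above → -9 dB; +2 dB make-up → -7 dB.
Stage 2: overshoot 9 dB → 9/8 = 1.125 dB → -14.875 dB.

-14.875 dB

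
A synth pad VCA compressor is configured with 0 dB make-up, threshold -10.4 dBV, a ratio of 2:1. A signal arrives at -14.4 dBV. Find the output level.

-14.4 dBV is 4 dB below the -10.4 dBV threshold, so no gain reduction is applied.
Output = input = -14.4 dBV.

-14.4 dBV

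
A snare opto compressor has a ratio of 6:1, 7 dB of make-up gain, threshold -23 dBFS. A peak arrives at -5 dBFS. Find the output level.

-5 dBFS sits 18 dB over threshold.
The 18 dB excess becomes 3 dB after 6:1 reduction.
Output = -23 + 3 = -20 dBFS; make-up adds 7 dB, giving -13 dBFS.

-13 dBFS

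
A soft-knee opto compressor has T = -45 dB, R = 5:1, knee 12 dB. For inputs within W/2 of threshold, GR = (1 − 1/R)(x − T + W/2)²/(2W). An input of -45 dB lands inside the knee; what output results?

-46.2 dB

x − T + W/2 = -45 − (-45) + 6 = 6.
GR = (1 − 1/5) × 6² / 24 = 0.8 × 36 / 24 = 1.2 dB.
Output = -45 − 1.2 = -46.2 dB.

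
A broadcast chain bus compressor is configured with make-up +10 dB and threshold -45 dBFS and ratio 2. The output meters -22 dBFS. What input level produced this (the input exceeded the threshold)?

Before make-up, the level was -22 − 10 = -32 dBFS.
Post-compression overshoot = -32 − (-45) = 13 dB.
Undo the ratio: input overshoot = 13 × 2 = 26 dB, giving input = -19 dBFS.

-19 dBFS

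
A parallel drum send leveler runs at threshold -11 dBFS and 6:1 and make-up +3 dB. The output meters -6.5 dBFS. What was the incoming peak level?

-2 dBFS

Remove make-up: -6.5 − 3 = -9.5 dBFS.
Post-compression overshoot = -9.5 − (-11) = 1.5 dB.
Undo the ratio: input overshoot = 1.5 × 6 = 9 dB, giving input = -2 dBFS.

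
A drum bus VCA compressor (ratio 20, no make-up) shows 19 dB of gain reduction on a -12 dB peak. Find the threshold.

Input is 20 dB above T (since output overshoot × R = input overshoot: (-31 − T)·20 = -12 − T gives T = -32 dB).
Check: -32 + (-12 − (-32))/20 = -32 + 1 = -31 dB. ✓

-32 dB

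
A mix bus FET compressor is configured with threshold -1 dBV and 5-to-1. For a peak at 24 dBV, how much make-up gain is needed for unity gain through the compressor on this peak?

20 dB

Without make-up, output = threshold + overshoot/5 = -1 + 5 = 4 dBV.
Gap to target: 20 dB.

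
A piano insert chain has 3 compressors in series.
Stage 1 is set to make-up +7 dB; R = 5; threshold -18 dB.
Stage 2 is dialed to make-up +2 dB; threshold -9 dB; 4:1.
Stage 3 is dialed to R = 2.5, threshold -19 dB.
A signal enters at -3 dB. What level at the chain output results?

-14.1 dB

Stage 1: 15 dB above -18 dB, reduced 5:1 to 3 dB above → -15 dB; +7 dB make-up → -8 dB.
Stage 2: 1 dB above -9 dB, reduced 4:1 to 0.25 dB above → -8.75 dB; +2 dB make-up → -6.75 dB.
Stage 3: -6.75 dB is 12.25 dB over -19 dB; at 2.5:1 that becomes 4.9 dB over, giving -14.1 dB.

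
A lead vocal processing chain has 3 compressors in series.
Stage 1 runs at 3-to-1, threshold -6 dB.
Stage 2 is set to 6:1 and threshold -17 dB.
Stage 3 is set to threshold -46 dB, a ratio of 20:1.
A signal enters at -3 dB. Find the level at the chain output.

Stage 1: 3 dB above -6 dB, reduced 3:1 to 1 dB above → -5 dB.
Stage 2: -5 dB is 12 dB over -17 dB; at 6:1 that becomes 2 dB over, giving -15 dB.
Stage 3: -15 dB is 31 dB over -46 dB; at 20:1 that becomes 1.55 dB over, giving -44.45 dB.

-44.45 dB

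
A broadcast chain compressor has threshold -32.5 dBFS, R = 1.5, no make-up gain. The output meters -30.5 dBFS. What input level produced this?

Post-compression overshoot = -30.5 − (-32.5) = 2 dB.
Input overshoot = R × output overshoot = 3 dB → input = -32.5 + 3 = -29.5 dBFS.

-29.5 dBFS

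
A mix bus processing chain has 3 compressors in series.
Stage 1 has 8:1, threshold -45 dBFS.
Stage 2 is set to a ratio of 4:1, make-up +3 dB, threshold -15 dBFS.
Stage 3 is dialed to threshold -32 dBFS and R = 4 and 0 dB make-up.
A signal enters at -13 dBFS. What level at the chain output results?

Stage 1: -13 dBFS is 32 dB over -45 dBFS; at 8:1 that becomes 4 dB over, giving -41 dBFS.
Stage 2: -41 dBFS ≤ -15 dBFS, so stage 2 doesn't engage; make-up brings it to -38 dBFS.
Stage 3: below threshold (-38 ≤ -32); passes unchanged; output -38 dBFS.

-38 dBFS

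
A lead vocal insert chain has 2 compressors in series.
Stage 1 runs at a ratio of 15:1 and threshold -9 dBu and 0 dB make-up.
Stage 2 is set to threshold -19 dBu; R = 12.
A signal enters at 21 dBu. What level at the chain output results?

Stage 1: overshoot 30 dB → 30/15 = 2 dB → -7 dBu.
Stage 2: overshoot 12 dB → 12/12 = 1 dB → -18 dBu.

-18 dBu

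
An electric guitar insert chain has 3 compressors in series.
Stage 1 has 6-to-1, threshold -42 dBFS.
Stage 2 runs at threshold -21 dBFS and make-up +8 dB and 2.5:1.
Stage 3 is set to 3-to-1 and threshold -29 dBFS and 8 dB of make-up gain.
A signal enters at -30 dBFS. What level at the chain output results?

-24 dBFS

Stage 1: overshoot 12 dB → 12/6 = 2 dB → -40 dBFS.
Stage 2: -40 dBFS ≤ -21 dBFS, so stage 2 doesn't engage; make-up brings it to -32 dBFS.
Stage 3: -32 dBFS ≤ -29 dBFS, so stage 3 doesn't engage; make-up brings it to -24 dBFS.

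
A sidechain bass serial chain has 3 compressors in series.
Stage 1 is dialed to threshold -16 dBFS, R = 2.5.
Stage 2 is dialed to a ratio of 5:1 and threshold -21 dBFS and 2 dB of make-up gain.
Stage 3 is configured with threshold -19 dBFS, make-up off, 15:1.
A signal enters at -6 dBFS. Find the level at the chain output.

-18.88 dBFS

Stage 1: overshoot 10 dB → 10/2.5 = 4 dB → -12 dBFS.
Stage 2: overshoot 9 dB → 9/5 = 1.8 dB → -19.2 dBFS; +2 dB make-up → -17.2 dBFS.
Stage 3: -17.2 dBFS is 1.8 dB over -19 dBFS; at 15:1 that becomes 0.12 dB over, giving -18.88 dBFS.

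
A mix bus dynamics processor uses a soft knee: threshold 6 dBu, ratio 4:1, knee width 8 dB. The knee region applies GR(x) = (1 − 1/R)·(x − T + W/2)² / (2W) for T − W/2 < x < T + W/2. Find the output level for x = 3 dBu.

2.953125 dBu

x − T + W/2 = 3 − 6 + 4 = 1.
GR = (1 − 1/4) × 1² / 16 = 0.75 × 1 / 16 = 0.046875 dB.
Output = 3 − 0.046875 = 2.953125 dBu.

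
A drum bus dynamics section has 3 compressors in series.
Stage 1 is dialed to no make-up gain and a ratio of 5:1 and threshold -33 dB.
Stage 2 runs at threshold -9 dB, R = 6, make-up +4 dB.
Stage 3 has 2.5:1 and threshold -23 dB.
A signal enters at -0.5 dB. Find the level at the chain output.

-22.8 dB

Stage 1: overshoot 32.5 dB → 32.5/5 = 6.5 dB → -26.5 dB.
Stage 2: below threshold (-26.5 ≤ -9); passes unchanged; make-up brings it to -22.5 dB.
Stage 3: overshoot 0.5 dB → 0.5/2.5 = 0.2 dB → -22.8 dB.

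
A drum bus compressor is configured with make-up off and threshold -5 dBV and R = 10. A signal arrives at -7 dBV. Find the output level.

-7 dBV is 2 dB below the -5 dBV threshold, so no gain reduction is applied.
Output = input = -7 dBV.

-7 dBV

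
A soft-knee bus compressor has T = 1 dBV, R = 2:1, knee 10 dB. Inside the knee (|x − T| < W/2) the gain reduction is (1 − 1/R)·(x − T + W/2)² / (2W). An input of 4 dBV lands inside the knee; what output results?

2.4 dBV

x − T + W/2 = 4 − 1 + 5 = 8.
GR = (1 − 1/2) × 8² / 20 = 0.5 × 64 / 20 = 1.6 dB.
Output = 4 − 1.6 = 2.4 dBV.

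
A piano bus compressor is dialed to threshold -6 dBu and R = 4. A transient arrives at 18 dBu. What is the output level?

0 dBu

18 dBu sits 24 dB over threshold.
4:1 compression reduces that to 24/4 = 6 dB over.
That puts the output at 0 dBu.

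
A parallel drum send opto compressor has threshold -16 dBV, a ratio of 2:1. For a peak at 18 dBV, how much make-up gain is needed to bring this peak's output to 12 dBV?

11 dB

Without make-up, output = threshold + overshoot/2 = -16 + 17 = 1 dBV.
Gap to target: 11 dB.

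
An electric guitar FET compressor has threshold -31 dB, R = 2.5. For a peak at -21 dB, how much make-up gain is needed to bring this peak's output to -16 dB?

Overshoot 10 dB → 10/2.5 = 4 dB after compression, so the compressed level is -31 + 4 = -27 dB.
Make-up = target − compressed = -16 − (-27) = 11 dB.

11 dB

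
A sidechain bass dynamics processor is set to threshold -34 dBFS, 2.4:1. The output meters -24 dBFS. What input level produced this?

-10 dBFS

That's 10 dB above the -34 dBFS threshold.
Before 2.4:1 compression the overshoot was 10 × 2.4 = 24 dB, so input = -34 + 24 = -10 dBFS.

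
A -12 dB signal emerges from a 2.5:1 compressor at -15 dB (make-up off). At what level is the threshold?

Let T be the threshold. Output overshoot = (input overshoot)/R, so -15 − T = (-12 − T)/2.5.
2.5·(-15 − T) = -12 − T → 1.5·T = -37.5 − (-12) = -25.5.
T = -25.5/1.5 = -17 dB.

-17 dB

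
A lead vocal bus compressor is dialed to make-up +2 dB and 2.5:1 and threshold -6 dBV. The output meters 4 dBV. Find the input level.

Stripping the +2 dB make-up gives 2 dBV at the gain stage.
That's 8 dB above the -6 dBV threshold.
Undo the ratio: input overshoot = 8 × 2.5 = 20 dB, giving input = 14 dBV.

14 dBV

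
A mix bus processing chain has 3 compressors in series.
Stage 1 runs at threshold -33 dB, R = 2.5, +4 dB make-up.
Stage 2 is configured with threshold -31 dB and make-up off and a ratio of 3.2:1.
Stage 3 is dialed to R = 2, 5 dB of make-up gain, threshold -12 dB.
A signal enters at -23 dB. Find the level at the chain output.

Stage 1: 10 dB above -33 dB, reduced 2.5:1 to 4 dB above → -29 dB; +4 dB make-up → -25 dB.
Stage 2: overshoot 6 dB → 6/3.2 = 1.875 dB → -29.125 dB.
Stage 3: below threshold (-29.125 ≤ -12); passes unchanged; make-up brings it to -24.125 dB.

-24.125 dB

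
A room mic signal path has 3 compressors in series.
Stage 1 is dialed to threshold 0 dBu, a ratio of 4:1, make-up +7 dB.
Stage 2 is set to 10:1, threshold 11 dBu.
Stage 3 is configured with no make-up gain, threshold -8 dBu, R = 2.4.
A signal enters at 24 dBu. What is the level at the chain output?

Stage 1: 24 dBu is 24 dB over 0 dBu; at 4:1 that becomes 6 dB over, giving 6 dBu; +7 dB make-up → 13 dBu.
Stage 2: 2 dB above 11 dBu, reduced 10:1 to 0.2 dB above → 11.2 dBu.
Stage 3: 19.2 dB above -8 dBu, reduced 2.4:1 to 8 dB above → 0 dBu.

0 dBu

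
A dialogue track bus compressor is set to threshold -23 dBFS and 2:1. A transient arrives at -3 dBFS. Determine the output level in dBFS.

The input is 20 dB above the -23 dBFS threshold.
At 2:1 the overshoot is divided by 2, leaving 10 dB above threshold.
That puts the output at -13 dBFS.

-13 dBFS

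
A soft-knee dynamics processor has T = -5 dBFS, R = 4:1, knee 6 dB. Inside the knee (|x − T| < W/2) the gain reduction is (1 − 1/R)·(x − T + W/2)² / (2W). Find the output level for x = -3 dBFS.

-4.5625 dBFS

x − T + W/2 = -3 − (-5) + 3 = 5.
GR = (1 − 1/4) × 5² / 12 = 0.75 × 25 / 12 = 1.5625 dB.
Output = -3 − 1.5625 = -4.5625 dBFS.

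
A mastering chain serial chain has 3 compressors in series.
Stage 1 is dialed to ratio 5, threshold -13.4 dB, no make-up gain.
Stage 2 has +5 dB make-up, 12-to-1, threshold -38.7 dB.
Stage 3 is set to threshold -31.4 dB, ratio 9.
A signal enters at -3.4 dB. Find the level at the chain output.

Stage 1: 10 dB above -13.4 dB, reduced 5:1 to 2 dB above → -11.4 dB.
Stage 2: overshoot 27.3 dB → 27.3/12 = 2.275 dB → -36.425 dB; +5 dB make-up → -31.425 dB.
Stage 3: below threshold (-31.425 ≤ -31.4); passes unchanged; output -31.425 dB.

-31.425 dB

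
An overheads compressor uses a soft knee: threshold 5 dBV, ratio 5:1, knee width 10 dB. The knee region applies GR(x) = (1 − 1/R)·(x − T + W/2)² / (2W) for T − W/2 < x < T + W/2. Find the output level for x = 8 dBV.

5.44 dBV

x − T + W/2 = 8 − 5 + 5 = 8.
GR = (1 − 1/5) × 8² / 20 = 0.8 × 64 / 20 = 2.56 dB.
Output = 8 − 2.56 = 5.44 dBV.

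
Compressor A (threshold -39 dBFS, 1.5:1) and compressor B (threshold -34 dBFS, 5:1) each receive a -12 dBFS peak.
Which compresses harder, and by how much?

B, by 8.6 dB

A: 27 dB over, compressed to 18 dB over, so 9 dB of GR.
B: 22 dB over, compressed to 4.4 dB over, so 17.6 dB of GR.
B reduces 8.6 dB more.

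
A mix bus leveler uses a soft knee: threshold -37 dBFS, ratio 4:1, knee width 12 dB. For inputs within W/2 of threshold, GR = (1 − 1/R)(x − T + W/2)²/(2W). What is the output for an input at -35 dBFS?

x − T + W/2 = -35 − (-37) + 6 = 8.
GR = (1 − 1/4) × 8² / 24 = 0.75 × 64 / 24 = 2 dB.
Output = -35 − 2 = -37 dBFS.

-37 dBFS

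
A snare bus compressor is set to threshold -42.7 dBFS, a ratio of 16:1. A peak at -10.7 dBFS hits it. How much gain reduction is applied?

30 dB

The signal is 32 dB above threshold.
At 16:1, output sits 32/16 = 2 dB above threshold.
So the signal is attenuated by 32 − 2 = 30 dB.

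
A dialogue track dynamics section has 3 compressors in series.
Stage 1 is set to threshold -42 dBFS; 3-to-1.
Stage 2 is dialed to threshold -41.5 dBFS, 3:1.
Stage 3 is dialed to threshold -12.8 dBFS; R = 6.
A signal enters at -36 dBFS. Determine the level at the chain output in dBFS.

-41 dBFS

Stage 1: 6 dB above -42 dBFS, reduced 3:1 to 2 dB above → -40 dBFS.
Stage 2: overshoot 1.5 dB → 1.5/3 = 0.5 dB → -41 dBFS.
Stage 3: -41 dBFS ≤ -12.8 dBFS, so stage 3 doesn't engage; output -41 dBFS.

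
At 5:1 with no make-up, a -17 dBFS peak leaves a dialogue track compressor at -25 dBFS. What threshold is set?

Let T be the threshold. Output overshoot = (input overshoot)/R, so -25 − T = (-17 − T)/5.
5·(-25 − T) = -17 − T → 4·T = -125 − (-17) = -108.
T = -108/4 = -27 dBFS.

-27 dBFS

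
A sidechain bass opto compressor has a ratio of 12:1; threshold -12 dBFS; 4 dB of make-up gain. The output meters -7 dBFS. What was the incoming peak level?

Remove make-up: -7 − 4 = -11 dBFS.
Post-compression overshoot = -11 − (-12) = 1 dB.
Input overshoot = R × output overshoot = 12 dB → input = -12 + 12 = 0 dBFS.

0 dBFS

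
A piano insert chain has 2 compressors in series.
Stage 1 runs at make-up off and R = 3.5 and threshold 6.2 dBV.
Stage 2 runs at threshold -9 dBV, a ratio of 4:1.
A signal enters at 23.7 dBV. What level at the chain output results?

-3.95 dBV

Stage 1: 23.7 dBV is 17.5 dB over 6.2 dBV; at 3.5:1 that becomes 5 dB over, giving 11.2 dBV.
Stage 2: 20.2 dB above -9 dBV, reduced 4:1 to 5.05 dB above → -3.95 dBV.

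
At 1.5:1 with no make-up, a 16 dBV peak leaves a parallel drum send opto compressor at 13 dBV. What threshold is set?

Input is 9 dB above T (since output overshoot × R = input overshoot: (13 − T)·1.5 = 16 − T gives T = 7 dBV).
Check: 7 + (16 − 7)/1.5 = 7 + 6 = 13 dBV. ✓

7 dBV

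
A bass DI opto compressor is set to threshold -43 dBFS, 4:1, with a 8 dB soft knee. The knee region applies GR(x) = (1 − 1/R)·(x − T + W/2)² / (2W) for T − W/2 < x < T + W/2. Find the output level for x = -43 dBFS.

-43.75 dBFS

x − T + W/2 = -43 − (-43) + 4 = 4.
GR = (1 − 1/4) × 4² / 16 = 0.75 × 16 / 16 = 0.75 dB.
Output = -43 − 0.75 = -43.75 dBFS.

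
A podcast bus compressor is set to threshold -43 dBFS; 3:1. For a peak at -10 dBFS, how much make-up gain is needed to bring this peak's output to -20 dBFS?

Without make-up, output = threshold + overshoot/3 = -43 + 11 = -32 dBFS.
Gap to target: 12 dB.

12 dB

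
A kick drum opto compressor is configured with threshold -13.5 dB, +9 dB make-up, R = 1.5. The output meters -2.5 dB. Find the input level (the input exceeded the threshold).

Remove make-up: -2.5 − 9 = -11.5 dB.
Post-compression overshoot = -11.5 − (-13.5) = 2 dB.
Input overshoot = R × output overshoot = 3 dB → input = -13.5 + 3 = -10.5 dB.

-10.5 dB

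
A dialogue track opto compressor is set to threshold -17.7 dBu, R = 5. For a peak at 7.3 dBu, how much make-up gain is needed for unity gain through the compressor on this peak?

Without make-up, output = threshold + overshoot/5 = -17.7 + 5 = -12.7 dBu.
Gap to target: 20 dB.

20 dB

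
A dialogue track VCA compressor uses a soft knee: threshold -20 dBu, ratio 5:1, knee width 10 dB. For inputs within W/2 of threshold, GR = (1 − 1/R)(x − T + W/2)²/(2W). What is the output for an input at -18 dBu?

-19.96 dBu

x − T + W/2 = -18 − (-20) + 5 = 7.
GR = (1 − 1/5) × 7² / 20 = 0.8 × 49 / 20 = 1.96 dB.
Output = -18 − 1.96 = -19.96 dBu.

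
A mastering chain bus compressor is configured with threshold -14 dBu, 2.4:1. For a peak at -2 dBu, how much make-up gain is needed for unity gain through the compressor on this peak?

Overshoot 12 dB → 12/2.4 = 5 dB after compression, so the compressed level is -14 + 5 = -9 dBu.
Make-up = target − compressed = -2 − (-9) = 7 dB.

7 dB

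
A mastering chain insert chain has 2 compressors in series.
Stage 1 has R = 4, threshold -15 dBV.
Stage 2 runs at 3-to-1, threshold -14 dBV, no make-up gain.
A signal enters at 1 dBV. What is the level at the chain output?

Stage 1: 16 dB above -15 dBV, reduced 4:1 to 4 dB above → -11 dBV.
Stage 2: 3 dB above -14 dBV, reduced 3:1 to 1 dB above → -13 dBV.

-13 dBV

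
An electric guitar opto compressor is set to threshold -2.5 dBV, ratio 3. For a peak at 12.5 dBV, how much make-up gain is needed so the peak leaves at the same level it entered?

10 dB

Without make-up, output = threshold + overshoot/3 = -2.5 + 5 = 2.5 dBV.
Gap to target: 10 dB.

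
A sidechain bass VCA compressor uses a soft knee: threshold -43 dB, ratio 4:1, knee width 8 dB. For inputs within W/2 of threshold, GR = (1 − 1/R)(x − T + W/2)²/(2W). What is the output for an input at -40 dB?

x − T + W/2 = -40 − (-43) + 4 = 7.
GR = (1 − 1/4) × 7² / 16 = 0.75 × 49 / 16 = 2.296875 dB.
Output = -40 − 2.296875 = -42.296875 dB.

-42.296875 dB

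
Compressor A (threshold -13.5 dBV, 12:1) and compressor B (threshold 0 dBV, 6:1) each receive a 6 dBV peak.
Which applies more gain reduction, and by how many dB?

A: overshoot 19.5 dB → output overshoot 1.625 dB → GR 17.875 dB.
B: overshoot 6 dB → output overshoot 1 dB → GR 5 dB.
A reduces 12.875 dB more.

A, by 12.875 dB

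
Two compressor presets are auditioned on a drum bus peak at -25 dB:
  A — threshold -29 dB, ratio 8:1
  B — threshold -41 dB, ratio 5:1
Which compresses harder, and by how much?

B, by 9.3 dB

A: 4 dB over, compressed to 0.5 dB over, so 3.5 dB of GR.
B: 16 dB over, compressed to 3.2 dB over, so 12.8 dB of GR.
B applies 9.3 dB more gain reduction.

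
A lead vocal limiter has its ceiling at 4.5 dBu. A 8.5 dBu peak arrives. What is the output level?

4.5 dBu

A brickwall limiter is an ∞:1 compressor: any input above the ceiling is clamped to 4.5 dBu.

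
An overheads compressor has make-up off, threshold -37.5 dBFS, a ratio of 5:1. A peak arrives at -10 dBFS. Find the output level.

-32 dBFS

The input is 27.5 dB above the -37.5 dBFS threshold.
At 5:1 the overshoot is divided by 5, leaving 5.5 dB above threshold.
That puts the output at -32 dBFS.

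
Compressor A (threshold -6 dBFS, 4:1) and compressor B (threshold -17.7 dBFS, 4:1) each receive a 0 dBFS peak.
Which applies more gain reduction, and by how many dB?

A: 6 dB over, compressed to 1.5 dB over, so 4.5 dB of GR.
B: 17.7 dB over, compressed to 4.425 dB over, so 13.275 dB of GR.
B applies 8.775 dB more gain reduction.

B, by 8.775 dB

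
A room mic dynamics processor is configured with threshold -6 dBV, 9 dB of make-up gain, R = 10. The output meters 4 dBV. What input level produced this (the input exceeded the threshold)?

4 dBV

Remove make-up: 4 − 9 = -5 dBV.
That's 1 dB above the -6 dBV threshold.
Input overshoot = R × output overshoot = 10 dB → input = -6 + 10 = 4 dBV.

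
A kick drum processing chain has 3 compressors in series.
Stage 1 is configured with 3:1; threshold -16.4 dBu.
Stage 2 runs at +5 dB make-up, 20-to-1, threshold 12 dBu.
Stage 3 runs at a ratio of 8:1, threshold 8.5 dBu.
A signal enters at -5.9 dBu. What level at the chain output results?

-7.9 dBu

Stage 1: overshoot 10.5 dB → 10.5/3 = 3.5 dB → -12.9 dBu.
Stage 2: -12.9 dBu ≤ 12 dBu, so stage 2 doesn't engage; make-up brings it to -7.9 dBu.
Stage 3: -7.9 dBu is at or below the 8.5 dBu threshold — no compression; output -7.9 dBu.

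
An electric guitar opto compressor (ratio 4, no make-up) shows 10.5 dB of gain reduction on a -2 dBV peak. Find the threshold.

Input is 14 dB above T (since output overshoot × R = input overshoot: (-12.5 − T)·4 = -2 − T gives T = -16 dBV).
Check: -16 + (-2 − (-16))/4 = -16 + 3.5 = -12.5 dBV. ✓

-16 dBV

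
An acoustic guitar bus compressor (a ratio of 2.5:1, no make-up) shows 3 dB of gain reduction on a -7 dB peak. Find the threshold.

-12 dB

Let T be the threshold. Output overshoot = (input overshoot)/R, so -10 − T = (-7 − T)/2.5.
2.5·(-10 − T) = -7 − T → 1.5·T = -25 − (-7) = -18.
T = -18/1.5 = -12 dB.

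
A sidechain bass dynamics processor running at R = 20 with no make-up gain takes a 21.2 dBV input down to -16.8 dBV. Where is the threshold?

Gain reduction = 21.2 − (-16.8) = 38 dB; output overshoot = GR / (R − 1) = 38 / 19 = 2 dB.
Threshold = output − output overshoot = -16.8 − 2 = -18.8 dBV.

-18.8 dBV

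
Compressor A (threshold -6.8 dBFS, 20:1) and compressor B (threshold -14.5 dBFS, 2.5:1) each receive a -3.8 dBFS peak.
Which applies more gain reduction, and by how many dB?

A: 3 dB over, compressed to 0.15 dB over, so 2.85 dB of GR.
B: 10.7 dB over, compressed to 4.28 dB over, so 6.42 dB of GR.
Difference: 3.57 dB in favour of B.

B, by 3.57 dB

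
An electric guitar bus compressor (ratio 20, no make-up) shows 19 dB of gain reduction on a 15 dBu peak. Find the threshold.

Input is 20 dB above T (since output overshoot × R = input overshoot: (-4 − T)·20 = 15 − T gives T = -5 dBu).
Check: -5 + (15 − (-5))/20 = -5 + 1 = -4 dBu. ✓

-5 dBu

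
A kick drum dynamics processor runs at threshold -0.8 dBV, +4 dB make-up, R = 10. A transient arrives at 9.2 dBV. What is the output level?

4.2 dBV

9.2 dBV sits 10 dB over threshold.
10:1 compression reduces that to 10/10 = 1 dB over.
That puts the output at 0.2 dBV; make-up adds 4 dB, giving 4.2 dBV.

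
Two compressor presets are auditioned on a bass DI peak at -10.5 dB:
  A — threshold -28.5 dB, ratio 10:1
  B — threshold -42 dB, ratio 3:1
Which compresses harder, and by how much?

B, by 4.8 dB

A: overshoot 18 dB → output overshoot 1.8 dB → GR 16.2 dB.
B: overshoot 31.5 dB → output overshoot 10.5 dB → GR 21 dB.
B reduces 4.8 dB more.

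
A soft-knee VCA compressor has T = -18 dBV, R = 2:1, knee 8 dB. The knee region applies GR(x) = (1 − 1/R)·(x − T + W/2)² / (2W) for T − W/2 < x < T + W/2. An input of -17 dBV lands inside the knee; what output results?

x − T + W/2 = -17 − (-18) + 4 = 5.
GR = (1 − 1/2) × 5² / 16 = 0.5 × 25 / 16 = 0.78125 dB.
Output = -17 − 0.78125 = -17.78125 dBV.

-17.78125 dBV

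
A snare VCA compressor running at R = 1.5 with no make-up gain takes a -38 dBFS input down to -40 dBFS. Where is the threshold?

Input is 6 dB above T (since output overshoot × R = input overshoot: (-40 − T)·1.5 = -38 − T gives T = -44 dBFS).
Check: -44 + (-38 − (-44))/1.5 = -44 + 4 = -40 dBFS. ✓

-44 dBFS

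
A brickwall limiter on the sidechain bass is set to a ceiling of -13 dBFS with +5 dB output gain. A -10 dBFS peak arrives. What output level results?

A brickwall limiter is an ∞:1 compressor: any input above the ceiling is clamped to -13 dBFS.
Output gain then adds 5 dB: -13 + 5 = -8 dBFS.

-8 dBFS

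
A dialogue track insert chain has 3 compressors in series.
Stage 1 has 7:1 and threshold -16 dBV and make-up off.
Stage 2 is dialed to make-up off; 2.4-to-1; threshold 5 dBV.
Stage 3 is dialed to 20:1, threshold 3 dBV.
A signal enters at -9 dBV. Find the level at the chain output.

Stage 1: 7 dB above -16 dBV, reduced 7:1 to 1 dB above → -15 dBV.
Stage 2: -15 dBV is at or below the 5 dBV threshold — no compression; output -15 dBV.
Stage 3: -15 dBV is at or below the 3 dBV threshold — no compression; output -15 dBV.

-15 dBV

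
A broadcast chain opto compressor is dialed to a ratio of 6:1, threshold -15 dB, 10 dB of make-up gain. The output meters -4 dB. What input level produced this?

-9 dB

Remove make-up: -4 − 10 = -14 dB.
The compressed level sits -14 − (-15) = 1 dB over threshold.
Input overshoot = R × output overshoot = 6 dB → input = -15 + 6 = -9 dB.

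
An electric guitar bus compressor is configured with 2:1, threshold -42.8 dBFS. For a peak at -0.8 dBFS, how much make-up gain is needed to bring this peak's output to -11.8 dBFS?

The peak compresses to -42.8 + 42/2 = -21.8 dBFS.
To reach -11.8 dBFS requires -11.8 − (-21.8) = 10 dB of make-up.

10 dB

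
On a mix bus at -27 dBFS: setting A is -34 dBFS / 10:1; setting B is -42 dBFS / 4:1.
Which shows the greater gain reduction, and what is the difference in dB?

A: overshoot 7 dB → output overshoot 0.7 dB → GR 6.3 dB.
B: overshoot 15 dB → output overshoot 3.75 dB → GR 11.25 dB.
B applies 4.95 dB more gain reduction.

B, by 4.95 dB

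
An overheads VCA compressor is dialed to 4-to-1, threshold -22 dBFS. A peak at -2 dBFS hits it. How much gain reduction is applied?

15 dB

Overshoot = -2 − (-22) = 20 dB.
At 4:1, output sits 20/4 = 5 dB above threshold.
So the signal is attenuated by 20 − 5 = 15 dB.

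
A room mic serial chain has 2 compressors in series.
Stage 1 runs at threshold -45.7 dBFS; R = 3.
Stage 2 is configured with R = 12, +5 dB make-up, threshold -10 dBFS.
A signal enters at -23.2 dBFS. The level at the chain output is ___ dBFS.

-33.2 dBFS

Stage 1: -23.2 dBFS is 22.5 dB over -45.7 dBFS; at 3:1 that becomes 7.5 dB over, giving -38.2 dBFS.
Stage 2: below threshold (-38.2 ≤ -10); passes unchanged; make-up brings it to -33.2 dBFS.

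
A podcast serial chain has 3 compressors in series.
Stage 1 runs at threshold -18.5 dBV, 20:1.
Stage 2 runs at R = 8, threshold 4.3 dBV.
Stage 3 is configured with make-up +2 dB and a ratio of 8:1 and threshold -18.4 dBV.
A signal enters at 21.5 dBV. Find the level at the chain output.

Stage 1: overshoot 40 dB → 40/20 = 2 dB → -16.5 dBV.
Stage 2: below threshold (-16.5 ≤ 4.3); passes unchanged; output -16.5 dBV.
Stage 3: 1.9 dB above -18.4 dBV, reduced 8:1 to 0.2375 dB above → -18.1625 dBV; +2 dB make-up → -16.1625 dBV.

-16.1625 dBV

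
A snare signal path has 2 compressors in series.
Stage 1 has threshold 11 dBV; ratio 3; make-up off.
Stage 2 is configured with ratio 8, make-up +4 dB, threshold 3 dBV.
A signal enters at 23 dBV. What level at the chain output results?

8.5 dBV

Stage 1: overshoot 12 dB → 12/3 = 4 dB → 15 dBV.
Stage 2: overshoot 12 dB → 12/8 = 1.5 dB → 4.5 dBV; +4 dB make-up → 8.5 dBV.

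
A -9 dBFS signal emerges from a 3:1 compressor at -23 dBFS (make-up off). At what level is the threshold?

Input is 21 dB above T (since output overshoot × R = input overshoot: (-23 − T)·3 = -9 − T gives T = -30 dBFS).
Check: -30 + (-9 − (-30))/3 = -30 + 7 = -23 dBFS. ✓

-30 dBFS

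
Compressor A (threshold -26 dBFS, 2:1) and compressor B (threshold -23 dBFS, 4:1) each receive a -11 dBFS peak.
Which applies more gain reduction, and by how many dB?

B, by 1.5 dB

A: GR = 15 − 15/2 = 7.5 dB.
B: GR = 12 − 12/4 = 9 dB.
Difference: 1.5 dB in favour of B.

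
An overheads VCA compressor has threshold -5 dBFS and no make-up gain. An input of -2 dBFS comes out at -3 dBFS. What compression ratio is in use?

1.5:1

Input overshoot = -2 − (-5) = 3 dB; output overshoot = -3 − (-5) = 2 dB.
Ratio = 3 / 2 = 1.5.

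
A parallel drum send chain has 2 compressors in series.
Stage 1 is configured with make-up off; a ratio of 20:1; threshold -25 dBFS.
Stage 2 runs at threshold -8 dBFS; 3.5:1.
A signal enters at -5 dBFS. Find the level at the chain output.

-24 dBFS

Stage 1: overshoot 20 dB → 20/20 = 1 dB → -24 dBFS.
Stage 2: -24 dBFS ≤ -8 dBFS, so stage 2 doesn't engage; output -24 dBFS.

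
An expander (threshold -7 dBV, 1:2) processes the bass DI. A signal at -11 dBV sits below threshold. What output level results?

The input is 4 dB below the -7 dBV threshold.
A 1:2 expander multiplies undershoot by 2: 4 × 2 = 8 dB below threshold.
Output = -7 − 8 = -15 dBV.

-15 dBV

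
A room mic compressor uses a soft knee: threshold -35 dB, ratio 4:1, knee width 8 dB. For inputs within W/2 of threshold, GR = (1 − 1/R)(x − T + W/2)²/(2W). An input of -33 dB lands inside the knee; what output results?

-34.6875 dB

x − T + W/2 = -33 − (-35) + 4 = 6.
GR = (1 − 1/4) × 6² / 16 = 0.75 × 36 / 16 = 1.6875 dB.
Output = -33 − 1.6875 = -34.6875 dB.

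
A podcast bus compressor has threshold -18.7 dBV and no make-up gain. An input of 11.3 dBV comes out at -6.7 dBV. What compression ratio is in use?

Input overshoot = 11.3 − (-18.7) = 30 dB; output overshoot = -6.7 − (-18.7) = 12 dB.
Ratio = 30 / 12 = 2.5.

2.5:1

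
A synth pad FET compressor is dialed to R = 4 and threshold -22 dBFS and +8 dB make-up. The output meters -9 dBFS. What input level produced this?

-2 dBFS

Remove make-up: -9 − 8 = -17 dBFS.
Post-compression overshoot = -17 − (-22) = 5 dB.
Input overshoot = R × output overshoot = 20 dB → input = -22 + 20 = -2 dBFS.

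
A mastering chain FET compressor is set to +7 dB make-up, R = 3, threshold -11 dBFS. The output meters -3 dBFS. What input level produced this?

-8 dBFS

Stripping the +7 dB make-up gives -10 dBFS at the gain stage.
Post-compression overshoot = -10 − (-11) = 1 dB.
Input overshoot = R × output overshoot = 3 dB → input = -11 + 3 = -8 dBFS.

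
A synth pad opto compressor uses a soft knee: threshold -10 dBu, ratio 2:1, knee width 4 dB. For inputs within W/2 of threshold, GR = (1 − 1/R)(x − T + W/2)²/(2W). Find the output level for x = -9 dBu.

-9.5625 dBu

x − T + W/2 = -9 − (-10) + 2 = 3.
GR = (1 − 1/2) × 3² / 8 = 0.5 × 9 / 8 = 0.5625 dB.
Output = -9 − 0.5625 = -9.5625 dBu.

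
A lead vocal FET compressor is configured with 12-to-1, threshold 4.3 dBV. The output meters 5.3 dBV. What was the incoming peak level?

That's 1 dB above the 4.3 dBV threshold.
Undo the ratio: input overshoot = 1 × 12 = 12 dB, giving input = 16.3 dBV.

16.3 dBV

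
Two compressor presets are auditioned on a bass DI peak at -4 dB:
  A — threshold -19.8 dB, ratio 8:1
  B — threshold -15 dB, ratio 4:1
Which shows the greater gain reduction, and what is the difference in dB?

A: 15.8 dB over, compressed to 1.975 dB over, so 13.825 dB of GR.
B: 11 dB over, compressed to 2.75 dB over, so 8.25 dB of GR.
A reduces 5.575 dB more.

A, by 5.575 dB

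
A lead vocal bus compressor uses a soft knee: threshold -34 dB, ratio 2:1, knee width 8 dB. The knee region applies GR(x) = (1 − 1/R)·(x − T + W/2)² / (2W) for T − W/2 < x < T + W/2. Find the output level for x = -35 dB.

x − T + W/2 = -35 − (-34) + 4 = 3.
GR = (1 − 1/2) × 3² / 16 = 0.5 × 9 / 16 = 0.28125 dB.
Output = -35 − 0.28125 = -35.28125 dB.

-35.28125 dB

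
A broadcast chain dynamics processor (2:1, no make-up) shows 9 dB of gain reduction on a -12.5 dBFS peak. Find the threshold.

Let T be the threshold. Output overshoot = (input overshoot)/R, so -21.5 − T = (-12.5 − T)/2.
2·(-21.5 − T) = -12.5 − T → 1·T = -43 − (-12.5) = -30.5.
T = -30.5/1 = -30.5 dBFS.

-30.5 dBFS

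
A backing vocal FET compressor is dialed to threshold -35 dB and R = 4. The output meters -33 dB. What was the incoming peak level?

-27 dB

That's 2 dB above the -35 dB threshold.
Before 4:1 compression the overshoot was 2 × 4 = 8 dB, so input = -35 + 8 = -27 dB.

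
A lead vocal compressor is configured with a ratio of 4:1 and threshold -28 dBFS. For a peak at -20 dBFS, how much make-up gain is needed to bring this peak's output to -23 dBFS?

3 dB

Without make-up, output = threshold + overshoot/4 = -28 + 2 = -26 dBFS.
Gap to target: 3 dB.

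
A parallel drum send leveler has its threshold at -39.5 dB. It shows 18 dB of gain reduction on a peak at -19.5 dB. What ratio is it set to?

10:1

Input overshoot = -19.5 − (-39.5) = 20 dB.
Output overshoot = 20 − 18 = 2 dB.
Ratio = input overshoot / output overshoot = 20 / 2 = 10.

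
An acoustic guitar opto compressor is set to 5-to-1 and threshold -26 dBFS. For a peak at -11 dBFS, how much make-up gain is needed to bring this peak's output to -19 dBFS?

Overshoot 15 dB → 15/5 = 3 dB after compression, so the compressed level is -26 + 3 = -23 dBFS.
Make-up = target − compressed = -19 − (-23) = 4 dB.

4 dB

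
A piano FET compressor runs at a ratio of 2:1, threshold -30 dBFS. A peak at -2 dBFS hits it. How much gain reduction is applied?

The signal is 28 dB above threshold.
A 2:1 ratio leaves 14 dB of that excess.
GR = overshoot in − overshoot out = 28 − 14 = 14 dB.

14 dB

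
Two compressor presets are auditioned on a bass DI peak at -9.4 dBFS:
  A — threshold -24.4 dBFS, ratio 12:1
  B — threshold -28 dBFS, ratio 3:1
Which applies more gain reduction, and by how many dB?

A: 15 dB over, compressed to 1.25 dB over, so 13.75 dB of GR.
B: 18.6 dB over, compressed to 6.2 dB over, so 12.4 dB of GR.
A applies 1.35 dB more gain reduction.

A, by 1.35 dB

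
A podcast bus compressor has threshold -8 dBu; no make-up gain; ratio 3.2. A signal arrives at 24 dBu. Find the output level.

2 dBu

The input is 32 dB above the -8 dBu threshold.
At 3.2:1 the overshoot is divided by 3.2, leaving 10 dB above threshold.
That puts the output at 2 dBu.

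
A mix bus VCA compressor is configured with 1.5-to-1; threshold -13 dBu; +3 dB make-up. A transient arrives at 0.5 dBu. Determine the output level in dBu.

Overshoot: 0.5 − (-13) = 13.5 dB.
1.5:1 compression reduces that to 13.5/1.5 = 9 dB over.
So the level is -13 + 9 = -4 dBu; make-up adds 3 dB, giving -1 dBu.

-1 dBu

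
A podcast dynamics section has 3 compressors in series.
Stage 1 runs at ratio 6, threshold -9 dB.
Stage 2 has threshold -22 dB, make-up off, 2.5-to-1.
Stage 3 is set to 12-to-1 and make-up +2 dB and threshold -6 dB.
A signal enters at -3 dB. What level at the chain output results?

Stage 1: -3 dB is 6 dB over -9 dB; at 6:1 that becomes 1 dB over, giving -8 dB.
Stage 2: 14 dB above -22 dB, reduced 2.5:1 to 5.6 dB above → -16.4 dB.
Stage 3: -16.4 dB is at or below the -6 dB threshold — no compression; make-up brings it to -14.4 dB.

-14.4 dB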